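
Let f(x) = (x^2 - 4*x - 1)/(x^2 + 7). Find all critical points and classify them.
f'(x) = 4*(x^2 + 4*x - 7)/(x^4 + 14*x^2 + 49)

Solve f'(x) = 0:
  f'(x) = 4*(x^2 + 4*x - 7)/(x^2 + 7)^2; the denominator is positive wherever f is defined, so f'(x) = 0 ⇔ 4*x^2 + 16*x - 28 = 0.
  Factor: 4*x^2 + 16*x - 28 = 4*(x^2 + 4*x - 7); x^2 + 4*x - 7 = 0 has no rational roots; quadratic formula: x = (-4 ± √44)/2.
  ⇒ x = -sqrt(11) - 2 ≈ -5.3166, -2 + sqrt(11) ≈ 1.3166

f''(x) = 8*(-x^3 - 6*x^2 + 21*x + 14)/(x^6 + 21*x^4 + 147*x^2 + 343)
Second-derivative test at each critical point:
  f''(-5.3166) = -0.0213 < 0 → local maximum
  f''(1.3166) = 0.3479 > 0 → local minimum

Critical points: x = -sqrt(11) - 2 ≈ -5.3166 (local maximum); x = -2 + sqrt(11) ≈ 1.3166 (local minimum)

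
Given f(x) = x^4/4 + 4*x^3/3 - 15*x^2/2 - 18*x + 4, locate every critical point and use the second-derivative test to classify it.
f'(x) = x^3 + 4*x^2 - 15*x - 18

Solve f'(x) = 0:
  Factor: x^3 + 4*x^2 - 15*x - 18 = (x - 3)*(x + 1)*(x + 6) = 0.
  ⇒ x = -6, -1, 3

f''(x) = 3*x^2 + 8*x - 15
Second-derivative test at each critical point:
  f''(-6) = 45 > 0 → local minimum
  f''(-1) = -20 < 0 → local maximum
  f''(3) = 36 > 0 → local minimum

Critical points: x = -6 (local minimum); x = -1 (local maximum); x = 3 (local minimum)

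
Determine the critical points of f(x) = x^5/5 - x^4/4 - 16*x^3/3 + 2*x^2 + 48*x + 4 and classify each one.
f'(x) = x^4 - x^3 - 16*x^2 + 4*x + 48

Solve f'(x) = 0:
  Factor: x^4 - x^3 - 16*x^2 + 4*x + 48 = (x - 4)*(x - 2)*(x + 2)*(x + 3) = 0.
  ⇒ x = -3, -2, 2, 4

f''(x) = 4*x^3 - 3*x^2 - 32*x + 4
Second-derivative test at each critical point:
  f''(-3) = -35 < 0 → local maximum
  f''(-2) = 24 > 0 → local minimum
  f''(2) = -40 < 0 → local maximum
  f''(4) = 84 > 0 → local minimum

Critical points: x = -3 (local maximum); x = -2 (local minimum); x = 2 (local maximum); x = 4 (local minimum)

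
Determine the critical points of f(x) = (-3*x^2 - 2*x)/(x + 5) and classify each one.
f'(x) = (-3*x^2 - 30*x - 10)/(x^2 + 10*x + 25)

Solve f'(x) = 0:
  f'(x) = -(3*x^2 + 30*x + 10)/(x + 5)^2; the denominator is positive wherever f is defined, so f'(x) = 0 ⇔ -3*x^2 - 30*x - 10 = 0.
  3*x^2 + 30*x + 10 = 0 has no rational roots; quadratic formula: x = (-30 ± √780)/6.
  ⇒ x = -5 - sqrt(195)/3 ≈ -9.6547, -5 + sqrt(195)/3 ≈ -0.3453

f''(x) = -130/(x^3 + 15*x^2 + 75*x + 125)
Second-derivative test at each critical point:
  f''(-9.6547) = 1.2890 > 0 → local minimum
  f''(-0.3453) = -1.2890 < 0 → local maximum

Critical points: x = -5 - sqrt(195)/3 ≈ -9.6547 (local minimum); x = -5 + sqrt(195)/3 ≈ -0.3453 (local maximum)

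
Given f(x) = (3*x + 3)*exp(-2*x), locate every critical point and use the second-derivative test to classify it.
f'(x) = 3*(-2*x - 1)*exp(-2*x)

Solve f'(x) = 0:
  f'(x) = (-6*x - 3)·exp(-2*x) and exp(-2*x) > 0 for every x, so f'(x) = 0 ⇔ -6*x - 3 = 0.
  Factor: -6*x - 3 = -3*(2*x + 1) = 0.
  ⇒ x = -1/2

f''(x) = 12*x*exp(-2*x)
Second-derivative test at each critical point:
  f''(-1/2) = -16.3097 < 0 → local maximum

Critical points: x = -1/2 (local maximum)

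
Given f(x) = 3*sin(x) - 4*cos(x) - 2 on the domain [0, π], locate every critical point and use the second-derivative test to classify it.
f'(x) = 4*sin(x) + 3*cos(x)

Solve f'(x) = 0 on [0, π]:
  f'(x) = 0 ⇔ 3*cos(x) = -4*sin(x) ⇔ tan(x) = -3/4, i.e. x = arctan(-3/4) + nπ; keep the solutions lying in [0, π].
  ⇒ x = pi - atan(3/4) ≈ 2.4981

f''(x) = -3*sin(x) + 4*cos(x)
Second-derivative test at each critical point:
  f''(2.4981) = -5 < 0 → local maximum

Critical points: x = pi - atan(3/4) ≈ 2.4981 (local maximum)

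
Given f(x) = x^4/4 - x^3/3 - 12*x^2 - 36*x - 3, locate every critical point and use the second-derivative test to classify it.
f'(x) = x^3 - x^2 - 24*x - 36

Solve f'(x) = 0:
  Factor: x^3 - x^2 - 24*x - 36 = (x - 6)*(x + 2)*(x + 3) = 0.
  ⇒ x = -3, -2, 6

f''(x) = 3*x^2 - 2*x - 24
Second-derivative test at each critical point:
  f''(-3) = 9 > 0 → local minimum
  f''(-2) = -8 < 0 → local maximum
  f''(6) = 72 > 0 → local minimum

Critical points: x = -3 (local minimum); x = -2 (local maximum); x = 6 (local minimum)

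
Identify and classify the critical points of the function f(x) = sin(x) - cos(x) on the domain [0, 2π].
f'(x) = sin(x) + cos(x)

Solve f'(x) = 0 on [0, 2π]:
  f'(x) = 0 ⇔ cos(x) = -sin(x) ⇔ tan(x) = -1, i.e. x = arctan(-1) + nπ; keep the solutions lying in [0, 2π].
  ⇒ x = 3*pi/4 ≈ 2.3562, 7*pi/4 ≈ 5.4978

f''(x) = -sin(x) + cos(x)
Second-derivative test at each critical point:
  f''(2.3562) = -1.4142 < 0 → local maximum
  f''(5.4978) = 1.4142 > 0 → local minimum

Critical points: x = 3*pi/4 ≈ 2.3562 (local maximum); x = 7*pi/4 ≈ 5.4978 (local minimum)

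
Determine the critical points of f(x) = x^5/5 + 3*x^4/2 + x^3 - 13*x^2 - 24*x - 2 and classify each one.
f'(x) = x^4 + 6*x^3 + 3*x^2 - 26*x - 24

Solve f'(x) = 0:
  Factor: x^4 + 6*x^3 + 3*x^2 - 26*x - 24 = (x - 2)*(x + 1)*(x + 3)*(x + 4) = 0.
  ⇒ x = -4, -3, -1, 2

f''(x) = 4*x^3 + 18*x^2 + 6*x - 26
Second-derivative test at each critical point:
  f''(-4) = -18 < 0 → local maximum
  f''(-3) = 10 > 0 → local minimum
  f''(-1) = -18 < 0 → local maximum
  f''(2) = 90 > 0 → local minimum

Critical points: x = -4 (local maximum); x = -3 (local minimum); x = -1 (local maximum); x = 2 (local minimum)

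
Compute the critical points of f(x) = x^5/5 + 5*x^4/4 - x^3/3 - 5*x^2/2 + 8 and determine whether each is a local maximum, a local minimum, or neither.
f'(x) = x*(x^3 + 5*x^2 - x - 5)

Solve f'(x) = 0:
  Factor: x^4 + 5*x^3 - x^2 - 5*x = x*(x - 1)*(x + 1)*(x + 5) = 0.
  ⇒ x = -5, -1, 0, 1

f''(x) = 4*x^3 + 15*x^2 - 2*x - 5
Second-derivative test at each critical point:
  f''(-5) = -120 < 0 → local maximum
  f''(-1) = 8 > 0 → local minimum
  f''(0) = -5 < 0 → local maximum
  f''(1) = 12 > 0 → local minimum

Critical points: x = -5 (local maximum); x = -1 (local minimum); x = 0 (local maximum); x = 1 (local minimum)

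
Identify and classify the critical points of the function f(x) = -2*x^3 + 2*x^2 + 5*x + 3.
f'(x) = -6*x^2 + 4*x + 5

Solve f'(x) = 0:
  6*x^2 - 4*x - 5 = 0 has no rational roots; quadratic formula: x = (4 ± √136)/12.
  ⇒ x = 1/3 - sqrt(34)/6 ≈ -0.6385, 1/3 + sqrt(34)/6 ≈ 1.3052

f''(x) = 4 - 12*x
Second-derivative test at each critical point:
  f''(-0.6385) = 11.6619 > 0 → local minimum
  f''(1.3052) = -11.6619 < 0 → local maximum

Critical points: x = 1/3 - sqrt(34)/6 ≈ -0.6385 (local minimum); x = 1/3 + sqrt(34)/6 ≈ 1.3052 (local maximum)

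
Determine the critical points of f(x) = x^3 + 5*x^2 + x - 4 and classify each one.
f'(x) = 3*x^2 + 10*x + 1

Solve f'(x) = 0:
  3*x^2 + 10*x + 1 = 0 has no rational roots; quadratic formula: x = (-10 ± √88)/6.
  ⇒ x = -5/3 - sqrt(22)/3 ≈ -3.2301, -5/3 + sqrt(22)/3 ≈ -0.1032

f''(x) = 6*x + 10
Second-derivative test at each critical point:
  f''(-3.2301) = -9.3808 < 0 → local maximum
  f''(-0.1032) = 9.3808 > 0 → local minimum

Critical points: x = -5/3 - sqrt(22)/3 ≈ -3.2301 (local maximum); x = -5/3 + sqrt(22)/3 ≈ -0.1032 (local minimum)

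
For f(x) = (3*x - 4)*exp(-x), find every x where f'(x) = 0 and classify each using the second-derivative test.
f'(x) = (7 - 3*x)*exp(-x)

Solve f'(x) = 0:
  f'(x) = (7 - 3*x)·exp(-x) and exp(-x) > 0 for every x, so f'(x) = 0 ⇔ 7 - 3*x = 0.
  7 - 3*x = 0.
  ⇒ x = 7/3

f''(x) = (3*x - 10)*exp(-x)
Second-derivative test at each critical point:
  f''(7/3) = -0.2909 < 0 → local maximum

Critical points: x = 7/3 (local maximum)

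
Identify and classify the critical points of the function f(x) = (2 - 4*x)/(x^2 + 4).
f'(x) = 4*(x^2 - x - 4)/(x^4 + 8*x^2 + 16)

Solve f'(x) = 0:
  f'(x) = 4*(x^2 - x - 4)/(x^2 + 4)^2; the denominator is positive wherever f is defined, so f'(x) = 0 ⇔ 4*x^2 - 4*x - 16 = 0.
  Factor: 4*x^2 - 4*x - 16 = 4*(x^2 - x - 4); x^2 - x - 4 = 0 has no rational roots; quadratic formula: x = (1 ± √17)/2.
  ⇒ x = 1/2 - sqrt(17)/2 ≈ -1.5616, 1/2 + sqrt(17)/2 ≈ 2.5616

f''(x) = 4*(4*x^2*(1 - 2*x) + (6*x - 1)*(x^2 + 4))/(x^2 + 4)^3
Second-derivative test at each critical point:
  f''(-1.5616) = -0.3979 < 0 → local maximum
  f''(2.5616) = 0.1479 > 0 → local minimum

Critical points: x = 1/2 - sqrt(17)/2 ≈ -1.5616 (local maximum); x = 1/2 + sqrt(17)/2 ≈ 2.5616 (local minimum)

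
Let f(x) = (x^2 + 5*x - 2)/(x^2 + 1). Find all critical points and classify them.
f'(x) = (-5*x^2 + 6*x + 5)/(x^4 + 2*x^2 + 1)

Solve f'(x) = 0:
  f'(x) = -(5*x^2 - 6*x - 5)/(x^2 + 1)^2; the denominator is positive wherever f is defined, so f'(x) = 0 ⇔ -5*x^2 + 6*x + 5 = 0.
  5*x^2 - 6*x - 5 = 0 has no rational roots; quadratic formula: x = (6 ± √136)/10.
  ⇒ x = 3/5 - sqrt(34)/5 ≈ -0.5662, 3/5 + sqrt(34)/5 ≈ 1.7662

f''(x) = 2*(5*x^3 - 9*x^2 - 15*x + 3)/(x^6 + 3*x^4 + 3*x^2 + 1)
Second-derivative test at each critical point:
  f''(-0.5662) = 6.6872 > 0 → local minimum
  f''(1.7662) = -0.6872 < 0 → local maximum

Critical points: x = 3/5 - sqrt(34)/5 ≈ -0.5662 (local minimum); x = 3/5 + sqrt(34)/5 ≈ 1.7662 (local maximum)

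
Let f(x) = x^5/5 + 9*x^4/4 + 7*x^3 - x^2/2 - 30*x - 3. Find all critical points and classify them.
f'(x) = x^4 + 9*x^3 + 21*x^2 - x - 30

Solve f'(x) = 0:
  Factor: x^4 + 9*x^3 + 21*x^2 - x - 30 = (x - 1)*(x + 2)*(x + 3)*(x + 5) = 0.
  ⇒ x = -5, -3, -2, 1

f''(x) = 4*x^3 + 27*x^2 + 42*x - 1
Second-derivative test at each critical point:
  f''(-5) = -36 < 0 → local maximum
  f''(-3) = 8 > 0 → local minimum
  f''(-2) = -9 < 0 → local maximum
  f''(1) = 72 > 0 → local minimum

Critical points: x = -5 (local maximum); x = -3 (local minimum); x = -2 (local maximum); x = 1 (local minimum)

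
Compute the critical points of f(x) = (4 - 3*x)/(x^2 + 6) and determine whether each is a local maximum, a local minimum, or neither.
f'(x) = (3*x^2 - 8*x - 18)/(x^4 + 12*x^2 + 36)

Solve f'(x) = 0:
  f'(x) = (3*x^2 - 8*x - 18)/(x^2 + 6)^2; the denominator is positive wherever f is defined, so f'(x) = 0 ⇔ 3*x^2 - 8*x - 18 = 0.
  3*x^2 - 8*x - 18 = 0 has no rational roots; quadratic formula: x = (8 ± √280)/6.
  ⇒ x = 4/3 - sqrt(70)/3 ≈ -1.4555, 4/3 + sqrt(70)/3 ≈ 4.1222

f''(x) = 2*(4*x^2*(4 - 3*x) + (9*x - 4)*(x^2 + 6))/(x^2 + 6)^3
Second-derivative test at each critical point:
  f''(-1.4555) = -0.2539 < 0 → local maximum
  f''(4.1222) = 0.0317 > 0 → local minimum

Critical points: x = 4/3 - sqrt(70)/3 ≈ -1.4555 (local maximum); x = 4/3 + sqrt(70)/3 ≈ 4.1222 (local minimum)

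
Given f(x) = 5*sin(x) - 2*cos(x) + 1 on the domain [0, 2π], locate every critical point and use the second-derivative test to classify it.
f'(x) = 2*sin(x) + 5*cos(x)

Solve f'(x) = 0 on [0, 2π]:
  f'(x) = 0 ⇔ 5*cos(x) = -2*sin(x) ⇔ tan(x) = -5/2, i.e. x = arctan(-5/2) + nπ; keep the solutions lying in [0, 2π].
  ⇒ x = pi - atan(5/2) ≈ 1.9513, -atan(5/2) + 2*pi ≈ 5.0929

f''(x) = -5*sin(x) + 2*cos(x)
Second-derivative test at each critical point:
  f''(1.9513) = -5.3852 < 0 → local maximum
  f''(5.0929) = 5.3852 > 0 → local minimum

Critical points: x = pi - atan(5/2) ≈ 1.9513 (local maximum); x = -atan(5/2) + 2*pi ≈ 5.0929 (local minimum)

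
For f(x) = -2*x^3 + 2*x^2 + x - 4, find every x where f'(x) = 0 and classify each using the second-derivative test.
f'(x) = -6*x^2 + 4*x + 1

Solve f'(x) = 0:
  6*x^2 - 4*x - 1 = 0 has no rational roots; quadratic formula: x = (4 ± √40)/12.
  ⇒ x = 1/3 - sqrt(10)/6 ≈ -0.1937, 1/3 + sqrt(10)/6 ≈ 0.8604

f''(x) = 4 - 12*x
Second-derivative test at each critical point:
  f''(-0.1937) = 6.3246 > 0 → local minimum
  f''(0.8604) = -6.3246 < 0 → local maximum

Critical points: x = 1/3 - sqrt(10)/6 ≈ -0.1937 (local minimum); x = 1/3 + sqrt(10)/6 ≈ 0.8604 (local maximum)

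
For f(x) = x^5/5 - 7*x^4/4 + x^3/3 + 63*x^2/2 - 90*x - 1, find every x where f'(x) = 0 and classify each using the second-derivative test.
f'(x) = x^4 - 7*x^3 + x^2 + 63*x - 90

Solve f'(x) = 0:
  Factor: x^4 - 7*x^3 + x^2 + 63*x - 90 = (x - 5)*(x - 3)*(x - 2)*(x + 3) = 0.
  ⇒ x = -3, 2, 3, 5

f''(x) = 4*x^3 - 21*x^2 + 2*x + 63
Second-derivative test at each critical point:
  f''(-3) = -240 < 0 → local maximum
  f''(2) = 15 > 0 → local minimum
  f''(3) = -12 < 0 → local maximum
  f''(5) = 48 > 0 → local minimum

Critical points: x = -3 (local maximum); x = 2 (local minimum); x = 3 (local maximum); x = 5 (local minimum)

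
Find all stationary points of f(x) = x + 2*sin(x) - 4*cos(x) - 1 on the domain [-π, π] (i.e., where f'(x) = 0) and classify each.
f'(x) = 4*sin(x) + 2*cos(x) + 1

Solve f'(x) = 0 on [-π, π]:
  f'(x) = 0 ⇔ 4*sin(x) + 2*cos(x) = -1. Write the left side as R·cos(x + φ) with R = √(2² + (-4)²) = 2*sqrt(5), cos φ = sqrt(5)/5, sin φ = -2*sqrt(5)/5; then cos(x + φ) = -sqrt(5)/10. Solve for x and keep the solutions lying in [-π, π].
  ⇒ x = atan((-sqrt(19) - 2)/(-1 + 2*sqrt(19))) ≈ -0.6892, atan((-2 + sqrt(19))/(-2*sqrt(19) - 1)) + pi ≈ 2.9035

f''(x) = -2*sin(x) + 4*cos(x)
Second-derivative test at each critical point:
  f''(-0.6892) = 4.3589 > 0 → local minimum
  f''(2.9035) = -4.3589 < 0 → local maximum

Critical points: x = atan((-sqrt(19) - 2)/(-1 + 2*sqrt(19))) ≈ -0.6892 (local minimum); x = atan((-2 + sqrt(19))/(-2*sqrt(19) - 1)) + pi ≈ 2.9035 (local maximum)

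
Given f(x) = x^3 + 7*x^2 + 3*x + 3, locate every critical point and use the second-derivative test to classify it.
f'(x) = 3*x^2 + 14*x + 3

Solve f'(x) = 0:
  3*x^2 + 14*x + 3 = 0 has no rational roots; quadratic formula: x = (-14 ± √160)/6.
  ⇒ x = -7/3 - 2*sqrt(10)/3 ≈ -4.4415, -7/3 + 2*sqrt(10)/3 ≈ -0.2251

f''(x) = 6*x + 14
Second-derivative test at each critical point:
  f''(-4.4415) = -12.6491 < 0 → local maximum
  f''(-0.2251) = 12.6491 > 0 → local minimum

Critical points: x = -7/3 - 2*sqrt(10)/3 ≈ -4.4415 (local maximum); x = -7/3 + 2*sqrt(10)/3 ≈ -0.2251 (local minimum)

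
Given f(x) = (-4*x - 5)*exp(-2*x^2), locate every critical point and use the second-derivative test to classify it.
f'(x) = 4*(x*(4*x + 5) - 1)*exp(-2*x^2)

Solve f'(x) = 0:
  f'(x) = (16*x^2 + 20*x - 4)·exp(-2*x^2) and exp(-2*x^2) > 0 for every x, so f'(x) = 0 ⇔ 16*x^2 + 20*x - 4 = 0.
  Factor: 16*x^2 + 20*x - 4 = 4*(4*x^2 + 5*x - 1); 4*x^2 + 5*x - 1 = 0 has no rational roots; quadratic formula: x = (-5 ± √41)/8.
  ⇒ x = -sqrt(41)/8 - 5/8 ≈ -1.4254, -5/8 + sqrt(41)/8 ≈ 0.1754

f''(x) = 4*(-16*x^3 - 20*x^2 + 12*x + 5)*exp(-2*x^2)
Second-derivative test at each critical point:
  f''(-1.4254) = -0.4403 < 0 → local maximum
  f''(0.1754) = 24.0842 > 0 → local minimum

Critical points: x = -sqrt(41)/8 - 5/8 ≈ -1.4254 (local maximum); x = -5/8 + sqrt(41)/8 ≈ 0.1754 (local minimum)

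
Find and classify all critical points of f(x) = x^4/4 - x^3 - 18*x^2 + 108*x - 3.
f'(x) = x^3 - 3*x^2 - 36*x + 108

Solve f'(x) = 0:
  Factor: x^3 - 3*x^2 - 36*x + 108 = (x - 6)*(x - 3)*(x + 6) = 0.
  ⇒ x = -6, 3, 6

f''(x) = 3*x^2 - 6*x - 36
Second-derivative test at each critical point:
  f''(-6) = 108 > 0 → local minimum
  f''(3) = -27 < 0 → local maximum
  f''(6) = 36 > 0 → local minimum

Critical points: x = -6 (local minimum); x = 3 (local maximum); x = 6 (local minimum)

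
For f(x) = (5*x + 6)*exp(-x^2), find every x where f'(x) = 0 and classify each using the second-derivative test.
f'(x) = (-2*x*(5*x + 6) + 5)*exp(-x^2)

Solve f'(x) = 0:
  f'(x) = (-10*x^2 - 12*x + 5)·exp(-x^2) and exp(-x^2) > 0 for every x, so f'(x) = 0 ⇔ -10*x^2 - 12*x + 5 = 0.
  10*x^2 + 12*x - 5 = 0 has no rational roots; quadratic formula: x = (-12 ± √344)/20.
  ⇒ x = -sqrt(86)/10 - 3/5 ≈ -1.5274, -3/5 + sqrt(86)/10 ≈ 0.3274

f''(x) = 2*(2*x^2*(5*x + 6) - 15*x - 6)*exp(-x^2)
Second-derivative test at each critical point:
  f''(-1.5274) = 1.7995 > 0 → local minimum
  f''(0.3274) = -16.6624 < 0 → local maximum

Critical points: x = -sqrt(86)/10 - 3/5 ≈ -1.5274 (local minimum); x = -3/5 + sqrt(86)/10 ≈ 0.3274 (local maximum)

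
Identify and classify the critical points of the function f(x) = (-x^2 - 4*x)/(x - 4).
f'(x) = (-x^2 + 8*x + 16)/(x^2 - 8*x + 16)

Solve f'(x) = 0:
  f'(x) = -(x^2 - 8*x - 16)/(x - 4)^2; the denominator is positive wherever f is defined, so f'(x) = 0 ⇔ -x^2 + 8*x + 16 = 0.
  x^2 - 8*x - 16 = 0 has no rational roots; quadratic formula: x = (8 ± √128)/2.
  ⇒ x = 4 - 4*sqrt(2) ≈ -1.6569, 4 + 4*sqrt(2) ≈ 9.6569

f''(x) = -64/(x^3 - 12*x^2 + 48*x - 64)
Second-derivative test at each critical point:
  f''(-1.6569) = 0.3536 > 0 → local minimum
  f''(9.6569) = -0.3536 < 0 → local maximum

Critical points: x = 4 - 4*sqrt(2) ≈ -1.6569 (local minimum); x = 4 + 4*sqrt(2) ≈ 9.6569 (local maximum)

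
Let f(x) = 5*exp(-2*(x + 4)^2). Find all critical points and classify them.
f'(x) = 20*(-x - 4)*exp(-2*(x + 4)^2)

Solve f'(x) = 0:
  f'(x) = (-20*x - 80)·exp(-2*(x + 4)^2) and exp(-2*(x + 4)^2) > 0 for every x, so f'(x) = 0 ⇔ -20*x - 80 = 0.
  Factor: -20*x - 80 = -20*(x + 4) = 0.
  ⇒ x = -4

f''(x) = 20*(4*(x + 4)^2 - 1)*exp(-2*(x + 4)^2)
Second-derivative test at each critical point:
  f''(-4) = -20 < 0 → local maximum

Critical points: x = -4 (local maximum)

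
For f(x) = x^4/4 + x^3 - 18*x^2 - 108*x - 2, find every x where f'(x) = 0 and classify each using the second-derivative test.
f'(x) = x^3 + 3*x^2 - 36*x - 108

Solve f'(x) = 0:
  Factor: x^3 + 3*x^2 - 36*x - 108 = (x - 6)*(x + 3)*(x + 6) = 0.
  ⇒ x = -6, -3, 6

f''(x) = 3*x^2 + 6*x - 36
Second-derivative test at each critical point:
  f''(-6) = 36 > 0 → local minimum
  f''(-3) = -27 < 0 → local maximum
  f''(6) = 108 > 0 → local minimum

Critical points: x = -6 (local minimum); x = -3 (local maximum); x = 6 (local minimum)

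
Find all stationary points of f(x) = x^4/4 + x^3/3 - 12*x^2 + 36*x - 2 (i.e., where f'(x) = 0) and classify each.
f'(x) = x^3 + x^2 - 24*x + 36

Solve f'(x) = 0:
  Factor: x^3 + x^2 - 24*x + 36 = (x - 3)*(x - 2)*(x + 6) = 0.
  ⇒ x = -6, 2, 3

f''(x) = 3*x^2 + 2*x - 24
Second-derivative test at each critical point:
  f''(-6) = 72 > 0 → local minimum
  f''(2) = -8 < 0 → local maximum
  f''(3) = 9 > 0 → local minimum

Critical points: x = -6 (local minimum); x = 2 (local maximum); x = 3 (local minimum)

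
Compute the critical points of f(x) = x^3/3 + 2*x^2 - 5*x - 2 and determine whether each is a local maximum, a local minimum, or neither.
f'(x) = x^2 + 4*x - 5

Solve f'(x) = 0:
  Factor: x^2 + 4*x - 5 = (x - 1)*(x + 5) = 0.
  ⇒ x = -5, 1

f''(x) = 2*x + 4
Second-derivative test at each critical point:
  f''(-5) = -6 < 0 → local maximum
  f''(1) = 6 > 0 → local minimum

Critical points: x = -5 (local maximum); x = 1 (local minimum)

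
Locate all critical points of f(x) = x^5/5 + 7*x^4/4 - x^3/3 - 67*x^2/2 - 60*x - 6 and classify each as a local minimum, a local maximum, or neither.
f'(x) = x^4 + 7*x^3 - x^2 - 67*x - 60

Solve f'(x) = 0:
  Factor: x^4 + 7*x^3 - x^2 - 67*x - 60 = (x - 3)*(x + 1)*(x + 4)*(x + 5) = 0.
  ⇒ x = -5, -4, -1, 3

f''(x) = 4*x^3 + 21*x^2 - 2*x - 67
Second-derivative test at each critical point:
  f''(-5) = -32 < 0 → local maximum
  f''(-4) = 21 > 0 → local minimum
  f''(-1) = -48 < 0 → local maximum
  f''(3) = 224 > 0 → local minimum

Critical points: x = -5 (local maximum); x = -4 (local minimum); x = -1 (local maximum); x = 3 (local minimum)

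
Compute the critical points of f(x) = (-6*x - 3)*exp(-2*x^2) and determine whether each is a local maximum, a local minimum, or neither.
f'(x) = 6*(2*x*(2*x + 1) - 1)*exp(-2*x^2)

Solve f'(x) = 0:
  f'(x) = (24*x^2 + 12*x - 6)·exp(-2*x^2) and exp(-2*x^2) > 0 for every x, so f'(x) = 0 ⇔ 24*x^2 + 12*x - 6 = 0.
  Factor: 24*x^2 + 12*x - 6 = 6*(4*x^2 + 2*x - 1); 4*x^2 + 2*x - 1 = 0 has no rational roots; quadratic formula: x = (-2 ± √20)/8.
  ⇒ x = -sqrt(5)/4 - 1/4 ≈ -0.8090, -1/4 + sqrt(5)/4 ≈ 0.3090

f''(x) = 12*(-8*x^3 - 4*x^2 + 6*x + 1)*exp(-2*x^2)
Second-derivative test at each critical point:
  f''(-0.8090) = -7.2472 < 0 → local maximum
  f''(0.3090) = 22.1678 > 0 → local minimum

Critical points: x = -sqrt(5)/4 - 1/4 ≈ -0.8090 (local maximum); x = -1/4 + sqrt(5)/4 ≈ 0.3090 (local minimum)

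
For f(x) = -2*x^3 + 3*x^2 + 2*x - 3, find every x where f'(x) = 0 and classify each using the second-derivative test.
f'(x) = -6*x^2 + 6*x + 2

Solve f'(x) = 0:
  Factor: -6*x^2 + 6*x + 2 = -2*(3*x^2 - 3*x - 1); 3*x^2 - 3*x - 1 = 0 has no rational roots; quadratic formula: x = (3 ± √21)/6.
  ⇒ x = 1/2 - sqrt(21)/6 ≈ -0.2638, 1/2 + sqrt(21)/6 ≈ 1.2638

f''(x) = 6 - 12*x
Second-derivative test at each critical point:
  f''(-0.2638) = 9.1652 > 0 → local minimum
  f''(1.2638) = -9.1652 < 0 → local maximum

Critical points: x = 1/2 - sqrt(21)/6 ≈ -0.2638 (local minimum); x = 1/2 + sqrt(21)/6 ≈ 1.2638 (local maximum)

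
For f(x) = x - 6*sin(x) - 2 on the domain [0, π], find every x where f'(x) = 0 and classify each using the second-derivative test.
f'(x) = 1 - 6*cos(x)

Solve f'(x) = 0 on [0, π]:
  f'(x) = 0 ⇔ cos(x) = 1/6, i.e. x = ±arccos(1/6) + 2nπ; keep the solutions lying in [0, π].
  ⇒ x = acos(1/6) ≈ 1.4033

f''(x) = 6*sin(x)
Second-derivative test at each critical point:
  f''(1.4033) = 5.9161 > 0 → local minimum

Critical points: x = acos(1/6) ≈ 1.4033 (local minimum)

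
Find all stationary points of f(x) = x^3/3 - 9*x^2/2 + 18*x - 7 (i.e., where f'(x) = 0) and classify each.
f'(x) = x^2 - 9*x + 18

Solve f'(x) = 0:
  Factor: x^2 - 9*x + 18 = (x - 6)*(x - 3) = 0.
  ⇒ x = 3, 6

f''(x) = 2*x - 9
Second-derivative test at each critical point:
  f''(3) = -3 < 0 → local maximum
  f''(6) = 3 > 0 → local minimum

Critical points: x = 3 (local maximum); x = 6 (local minimum)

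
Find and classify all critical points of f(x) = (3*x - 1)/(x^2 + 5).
f'(x) = (-3*x^2 + 2*x + 15)/(x^4 + 10*x^2 + 25)

Solve f'(x) = 0:
  f'(x) = -(3*x^2 - 2*x - 15)/(x^2 + 5)^2; the denominator is positive wherever f is defined, so f'(x) = 0 ⇔ -3*x^2 + 2*x + 15 = 0.
  3*x^2 - 2*x - 15 = 0 has no rational roots; quadratic formula: x = (2 ± √184)/6.
  ⇒ x = 1/3 - sqrt(46)/3 ≈ -1.9274, 1/3 + sqrt(46)/3 ≈ 2.5941

f''(x) = 2*(4*x^2*(3*x - 1) + (1 - 9*x)*(x^2 + 5))/(x^2 + 5)^3
Second-derivative test at each critical point:
  f''(-1.9274) = 0.1786 > 0 → local minimum
  f''(2.5941) = -0.0986 < 0 → local maximum

Critical points: x = 1/3 - sqrt(46)/3 ≈ -1.9274 (local minimum); x = 1/3 + sqrt(46)/3 ≈ 2.5941 (local maximum)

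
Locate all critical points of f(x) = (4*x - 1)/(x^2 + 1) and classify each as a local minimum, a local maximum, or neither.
f'(x) = 2*(-2*x^2 + x + 2)/(x^4 + 2*x^2 + 1)

Solve f'(x) = 0:
  f'(x) = -2*(2*x^2 - x - 2)/(x^2 + 1)^2; the denominator is positive wherever f is defined, so f'(x) = 0 ⇔ -4*x^2 + 2*x + 4 = 0.
  Factor: -4*x^2 + 2*x + 4 = -2*(2*x^2 - x - 2); 2*x^2 - x - 2 = 0 has no rational roots; quadratic formula: x = (1 ± √17)/4.
  ⇒ x = 1/4 - sqrt(17)/4 ≈ -0.7808, 1/4 + sqrt(17)/4 ≈ 1.2808

f''(x) = 2*(4*x^2*(4*x - 1) + (1 - 12*x)*(x^2 + 1))/(x^2 + 1)^3
Second-derivative test at each critical point:
  f''(-0.7808) = 3.1828 > 0 → local minimum
  f''(1.2808) = -1.1828 < 0 → local maximum

Critical points: x = 1/4 - sqrt(17)/4 ≈ -0.7808 (local minimum); x = 1/4 + sqrt(17)/4 ≈ 1.2808 (local maximum)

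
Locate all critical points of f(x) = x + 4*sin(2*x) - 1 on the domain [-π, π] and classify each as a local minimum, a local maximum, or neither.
f'(x) = 8*cos(2*x) + 1

Solve f'(x) = 0 on [-π, π]:
  f'(x) = 0 ⇔ cos(2*x) = -1/8, i.e. 2*x = ±arccos(-1/8) + 2nπ; keep the solutions lying in [-π, π].
  ⇒ x = -pi + acos(-1/8)/2 ≈ -2.2935, -acos(-1/8)/2 ≈ -0.8481, acos(-1/8)/2 ≈ 0.8481, pi - acos(-1/8)/2 ≈ 2.2935

f''(x) = -16*sin(2*x)
Second-derivative test at each critical point:
  f''(-2.2935) = -15.8745 < 0 → local maximum
  f''(-0.8481) = 15.8745 > 0 → local minimum
  f''(0.8481) = -15.8745 < 0 → local maximum
  f''(2.2935) = 15.8745 > 0 → local minimum

Critical points: x = -pi + acos(-1/8)/2 ≈ -2.2935 (local maximum); x = -acos(-1/8)/2 ≈ -0.8481 (local minimum); x = acos(-1/8)/2 ≈ 0.8481 (local maximum); x = pi - acos(-1/8)/2 ≈ 2.2935 (local minimum)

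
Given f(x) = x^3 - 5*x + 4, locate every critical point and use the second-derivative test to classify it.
f'(x) = 3*x^2 - 5

Solve f'(x) = 0:
  3*x^2 - 5 = 0 has no rational roots; quadratic formula: x = (0 ± √60)/6.
  ⇒ x = -sqrt(15)/3 ≈ -1.2910, sqrt(15)/3 ≈ 1.2910

f''(x) = 6*x
Second-derivative test at each critical point:
  f''(-1.2910) = -7.7460 < 0 → local maximum
  f''(1.2910) = 7.7460 > 0 → local minimum

Critical points: x = -sqrt(15)/3 ≈ -1.2910 (local maximum); x = sqrt(15)/3 ≈ 1.2910 (local minimum)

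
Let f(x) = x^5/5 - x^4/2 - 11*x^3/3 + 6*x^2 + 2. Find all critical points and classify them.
f'(x) = x*(x^3 - 2*x^2 - 11*x + 12)

Solve f'(x) = 0:
  Factor: x^4 - 2*x^3 - 11*x^2 + 12*x = x*(x - 4)*(x - 1)*(x + 3) = 0.
  ⇒ x = -3, 0, 1, 4

f''(x) = 4*x^3 - 6*x^2 - 22*x + 12
Second-derivative test at each critical point:
  f''(-3) = -84 < 0 → local maximum
  f''(0) = 12 > 0 → local minimum
  f''(1) = -12 < 0 → local maximum
  f''(4) = 84 > 0 → local minimum

Critical points: x = -3 (local maximum); x = 0 (local minimum); x = 1 (local maximum); x = 4 (local minimum)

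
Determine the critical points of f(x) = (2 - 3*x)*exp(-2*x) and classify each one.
f'(x) = (6*x - 7)*exp(-2*x)

Solve f'(x) = 0:
  f'(x) = (6*x - 7)·exp(-2*x) and exp(-2*x) > 0 for every x, so f'(x) = 0 ⇔ 6*x - 7 = 0.
  6*x - 7 = 0.
  ⇒ x = 7/6

f''(x) = 4*(5 - 3*x)*exp(-2*x)
Second-derivative test at each critical point:
  f''(7/6) = 0.5818 > 0 → local minimum

Critical points: x = 7/6 (local minimum)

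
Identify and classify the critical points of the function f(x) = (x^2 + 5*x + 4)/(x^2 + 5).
f'(x) = (-5*x^2 + 2*x + 25)/(x^4 + 10*x^2 + 25)

Solve f'(x) = 0:
  f'(x) = -(5*x^2 - 2*x - 25)/(x^2 + 5)^2; the denominator is positive wherever f is defined, so f'(x) = 0 ⇔ -5*x^2 + 2*x + 25 = 0.
  5*x^2 - 2*x - 25 = 0 has no rational roots; quadratic formula: x = (2 ± √504)/10.
  ⇒ x = 1/5 - 3*sqrt(14)/5 ≈ -2.0450, 1/5 + 3*sqrt(14)/5 ≈ 2.4450

f''(x) = 2*(5*x^3 - 3*x^2 - 75*x + 5)/(x^6 + 15*x^4 + 75*x^2 + 125)
Second-derivative test at each critical point:
  f''(-2.0450) = 0.2663 > 0 → local minimum
  f''(2.4450) = -0.1863 < 0 → local maximum

Critical points: x = 1/5 - 3*sqrt(14)/5 ≈ -2.0450 (local minimum); x = 1/5 + 3*sqrt(14)/5 ≈ 2.4450 (local maximum)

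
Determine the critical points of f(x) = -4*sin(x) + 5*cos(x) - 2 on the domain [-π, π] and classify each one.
f'(x) = -5*sin(x) - 4*cos(x)

Solve f'(x) = 0 on [-π, π]:
  f'(x) = 0 ⇔ -4*cos(x) = 5*sin(x) ⇔ tan(x) = -4/5, i.e. x = arctan(-4/5) + nπ; keep the solutions lying in [-π, π].
  ⇒ x = -atan(4/5) ≈ -0.6747, pi - atan(4/5) ≈ 2.4669

f''(x) = 4*sin(x) - 5*cos(x)
Second-derivative test at each critical point:
  f''(-0.6747) = -6.4031 < 0 → local maximum
  f''(2.4669) = 6.4031 > 0 → local minimum

Critical points: x = -atan(4/5) ≈ -0.6747 (local maximum); x = pi - atan(4/5) ≈ 2.4669 (local minimum)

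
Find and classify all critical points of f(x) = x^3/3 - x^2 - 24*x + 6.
f'(x) = x^2 - 2*x - 24

Solve f'(x) = 0:
  Factor: x^2 - 2*x - 24 = (x - 6)*(x + 4) = 0.
  ⇒ x = -4, 6

f''(x) = 2*x - 2
Second-derivative test at each critical point:
  f''(-4) = -10 < 0 → local maximum
  f''(6) = 10 > 0 → local minimum

Critical points: x = -4 (local maximum); x = 6 (local minimum)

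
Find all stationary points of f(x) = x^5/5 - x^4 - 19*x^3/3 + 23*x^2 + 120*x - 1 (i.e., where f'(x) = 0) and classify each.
f'(x) = x^4 - 4*x^3 - 19*x^2 + 46*x + 120

Solve f'(x) = 0:
  Factor: x^4 - 4*x^3 - 19*x^2 + 46*x + 120 = (x - 5)*(x - 4)*(x + 2)*(x + 3) = 0.
  ⇒ x = -3, -2, 4, 5

f''(x) = 4*x^3 - 12*x^2 - 38*x + 46
Second-derivative test at each critical point:
  f''(-3) = -56 < 0 → local maximum
  f''(-2) = 42 > 0 → local minimum
  f''(4) = -42 < 0 → local maximum
  f''(5) = 56 > 0 → local minimum

Critical points: x = -3 (local maximum); x = -2 (local minimum); x = 4 (local maximum); x = 5 (local minimum)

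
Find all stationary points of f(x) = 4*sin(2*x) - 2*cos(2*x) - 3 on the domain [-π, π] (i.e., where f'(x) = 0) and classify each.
f'(x) = 4*sin(2*x) + 8*cos(2*x)

Solve f'(x) = 0 on [-π, π]:
  f'(x) = 0 ⇔ 4*cos(2*x) = -2*sin(2*x) ⇔ tan(2*x) = -2, i.e. 2*x = arctan(-2) + nπ; keep the solutions lying in [-π, π].
  ⇒ x = -pi/2 - atan(2)/2 ≈ -2.1244, -atan(2)/2 ≈ -0.5536, -atan(2)/2 + pi/2 ≈ 1.0172, pi - atan(2)/2 ≈ 2.5880

f''(x) = -16*sin(2*x) + 8*cos(2*x)
Second-derivative test at each critical point:
  f''(-2.1244) = -17.8885 < 0 → local maximum
  f''(-0.5536) = 17.8885 > 0 → local minimum
  f''(1.0172) = -17.8885 < 0 → local maximum
  f''(2.5880) = 17.8885 > 0 → local minimum

Critical points: x = -pi/2 - atan(2)/2 ≈ -2.1244 (local maximum); x = -atan(2)/2 ≈ -0.5536 (local minimum); x = -atan(2)/2 + pi/2 ≈ 1.0172 (local maximum); x = pi - atan(2)/2 ≈ 2.5880 (local minimum)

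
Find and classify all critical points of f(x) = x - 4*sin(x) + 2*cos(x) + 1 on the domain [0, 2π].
f'(x) = -2*sin(x) - 4*cos(x) + 1

Solve f'(x) = 0 on [0, 2π]:
  f'(x) = 0 ⇔ -2*sin(x) - 4*cos(x) = -1. Write the left side as R·cos(x + φ) with R = √((-4)² + 2²) = 2*sqrt(5), cos φ = -2*sqrt(5)/5, sin φ = sqrt(5)/5; then cos(x + φ) = -sqrt(5)/10. Solve for x and keep the solutions lying in [0, 2π].
  ⇒ x = atan((1 + 2*sqrt(19))/(2 - sqrt(19))) + pi ≈ 1.8089, atan((1 - 2*sqrt(19))/(2 + sqrt(19))) + 2*pi ≈ 5.4015

f''(x) = 4*sin(x) - 2*cos(x)
Second-derivative test at each critical point:
  f''(1.8089) = 4.3589 > 0 → local minimum
  f''(5.4015) = -4.3589 < 0 → local maximum

Critical points: x = atan((1 + 2*sqrt(19))/(2 - sqrt(19))) + pi ≈ 1.8089 (local minimum); x = atan((1 - 2*sqrt(19))/(2 + sqrt(19))) + 2*pi ≈ 5.4015 (local maximum)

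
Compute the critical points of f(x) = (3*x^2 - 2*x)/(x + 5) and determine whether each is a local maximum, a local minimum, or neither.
f'(x) = (3*x^2 + 30*x - 10)/(x^2 + 10*x + 25)

Solve f'(x) = 0:
  f'(x) = (3*x^2 + 30*x - 10)/(x + 5)^2; the denominator is positive wherever f is defined, so f'(x) = 0 ⇔ 3*x^2 + 30*x - 10 = 0.
  3*x^2 + 30*x - 10 = 0 has no rational roots; quadratic formula: x = (-30 ± √1020)/6.
  ⇒ x = -sqrt(255)/3 - 5 ≈ -10.3229, -5 + sqrt(255)/3 ≈ 0.3229

f''(x) = 170/(x^3 + 15*x^2 + 75*x + 125)
Second-derivative test at each critical point:
  f''(-10.3229) = -1.1272 < 0 → local maximum
  f''(0.3229) = 1.1272 > 0 → local minimum

Critical points: x = -sqrt(255)/3 - 5 ≈ -10.3229 (local maximum); x = -5 + sqrt(255)/3 ≈ 0.3229 (local minimum)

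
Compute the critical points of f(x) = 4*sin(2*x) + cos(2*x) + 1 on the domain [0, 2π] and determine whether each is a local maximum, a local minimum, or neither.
f'(x) = -2*sin(2*x) + 8*cos(2*x)

Solve f'(x) = 0 on [0, 2π]:
  f'(x) = 0 ⇔ 4*cos(2*x) = sin(2*x) ⇔ tan(2*x) = 4, i.e. 2*x = arctan(4) + nπ; keep the solutions lying in [0, 2π].
  ⇒ x = atan(4)/2 ≈ 0.6629, atan(4)/2 + pi/2 ≈ 2.2337, atan(4)/2 + pi ≈ 3.8045, atan(4)/2 + 3*pi/2 ≈ 5.3753

f''(x) = -16*sin(2*x) - 4*cos(2*x)
Second-derivative test at each critical point:
  f''(0.6629) = -16.4924 < 0 → local maximum
  f''(2.2337) = 16.4924 > 0 → local minimum
  f''(3.8045) = -16.4924 < 0 → local maximum
  f''(5.3753) = 16.4924 > 0 → local minimum

Critical points: x = atan(4)/2 ≈ 0.6629 (local maximum); x = atan(4)/2 + pi/2 ≈ 2.2337 (local minimum); x = atan(4)/2 + pi ≈ 3.8045 (local maximum); x = atan(4)/2 + 3*pi/2 ≈ 5.3753 (local minimum)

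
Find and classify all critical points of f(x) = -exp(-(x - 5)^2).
f'(x) = 2*(x - 5)*exp(-(x - 5)^2)

Solve f'(x) = 0:
  f'(x) = (2*x - 10)·exp(-(x - 5)^2) and exp(-(x - 5)^2) > 0 for every x, so f'(x) = 0 ⇔ 2*x - 10 = 0.
  Factor: 2*x - 10 = 2*(x - 5) = 0.
  ⇒ x = 5

f''(x) = 2*(1 - 2*(x - 5)^2)*exp(-(x - 5)^2)
Second-derivative test at each critical point:
  f''(5) = 2 > 0 → local minimum

Critical points: x = 5 (local minimum)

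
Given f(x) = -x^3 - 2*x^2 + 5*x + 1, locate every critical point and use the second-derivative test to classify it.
f'(x) = -3*x^2 - 4*x + 5

Solve f'(x) = 0:
  3*x^2 + 4*x - 5 = 0 has no rational roots; quadratic formula: x = (-4 ± √76)/6.
  ⇒ x = -sqrt(19)/3 - 2/3 ≈ -2.1196, -2/3 + sqrt(19)/3 ≈ 0.7863

f''(x) = -6*x - 4
Second-derivative test at each critical point:
  f''(-2.1196) = 8.7178 > 0 → local minimum
  f''(0.7863) = -8.7178 < 0 → local maximum

Critical points: x = -sqrt(19)/3 - 2/3 ≈ -2.1196 (local minimum); x = -2/3 + sqrt(19)/3 ≈ 0.7863 (local maximum)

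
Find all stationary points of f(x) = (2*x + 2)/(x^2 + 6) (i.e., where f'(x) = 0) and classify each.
f'(x) = 2*(x^2 - 2*x*(x + 1) + 6)/(x^2 + 6)^2

Solve f'(x) = 0:
  f'(x) = -2*(x^2 + 2*x - 6)/(x^2 + 6)^2; the denominator is positive wherever f is defined, so f'(x) = 0 ⇔ -2*x^2 - 4*x + 12 = 0.
  Factor: -2*x^2 - 4*x + 12 = -2*(x^2 + 2*x - 6); x^2 + 2*x - 6 = 0 has no rational roots; quadratic formula: x = (-2 ± √28)/2.
  ⇒ x = -sqrt(7) - 1 ≈ -3.6458, -1 + sqrt(7) ≈ 1.6458

f''(x) = 4*(4*x^2*(x + 1) - (3*x + 1)*(x^2 + 6))/(x^2 + 6)^3
Second-derivative test at each critical point:
  f''(-3.6458) = 0.0284 > 0 → local minimum
  f''(1.6458) = -0.1395 < 0 → local maximum

Critical points: x = -sqrt(7) - 1 ≈ -3.6458 (local minimum); x = -1 + sqrt(7) ≈ 1.6458 (local maximum)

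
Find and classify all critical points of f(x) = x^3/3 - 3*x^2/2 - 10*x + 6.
f'(x) = x^2 - 3*x - 10

Solve f'(x) = 0:
  Factor: x^2 - 3*x - 10 = (x - 5)*(x + 2) = 0.
  ⇒ x = -2, 5

f''(x) = 2*x - 3
Second-derivative test at each critical point:
  f''(-2) = -7 < 0 → local maximum
  f''(5) = 7 > 0 → local minimum

Critical points: x = -2 (local maximum); x = 5 (local minimum)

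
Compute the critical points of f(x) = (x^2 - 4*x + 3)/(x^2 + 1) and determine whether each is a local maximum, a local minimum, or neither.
f'(x) = 4*(x^2 - x - 1)/(x^4 + 2*x^2 + 1)

Solve f'(x) = 0:
  f'(x) = 4*(x^2 - x - 1)/(x^2 + 1)^2; the denominator is positive wherever f is defined, so f'(x) = 0 ⇔ 4*x^2 - 4*x - 4 = 0.
  Factor: 4*x^2 - 4*x - 4 = 4*(x^2 - x - 1); x^2 - x - 1 = 0 has no rational roots; quadratic formula: x = (1 ± √5)/2.
  ⇒ x = 1/2 - sqrt(5)/2 ≈ -0.6180, 1/2 + sqrt(5)/2 ≈ 1.6180

f''(x) = 4*(-2*x^3 + 3*x^2 + 6*x - 1)/(x^6 + 3*x^4 + 3*x^2 + 1)
Second-derivative test at each critical point:
  f''(-0.6180) = -4.6833 < 0 → local maximum
  f''(1.6180) = 0.6833 > 0 → local minimum

Critical points: x = 1/2 - sqrt(5)/2 ≈ -0.6180 (local maximum); x = 1/2 + sqrt(5)/2 ≈ 1.6180 (local minimum)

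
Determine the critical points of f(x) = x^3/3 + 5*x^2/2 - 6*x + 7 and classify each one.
f'(x) = x^2 + 5*x - 6

Solve f'(x) = 0:
  Factor: x^2 + 5*x - 6 = (x - 1)*(x + 6) = 0.
  ⇒ x = -6, 1

f''(x) = 2*x + 5
Second-derivative test at each critical point:
  f''(-6) = -7 < 0 → local maximum
  f''(1) = 7 > 0 → local minimum

Critical points: x = -6 (local maximum); x = 1 (local minimum)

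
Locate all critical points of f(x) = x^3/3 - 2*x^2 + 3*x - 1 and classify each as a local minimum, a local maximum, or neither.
f'(x) = x^2 - 4*x + 3

Solve f'(x) = 0:
  Factor: x^2 - 4*x + 3 = (x - 3)*(x - 1) = 0.
  ⇒ x = 1, 3

f''(x) = 2*x - 4
Second-derivative test at each critical point:
  f''(1) = -2 < 0 → local maximum
  f''(3) = 2 > 0 → local minimum

Critical points: x = 1 (local maximum); x = 3 (local minimum)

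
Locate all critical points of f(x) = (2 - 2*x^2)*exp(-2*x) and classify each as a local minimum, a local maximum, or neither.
f'(x) = 4*(x^2 - x - 1)*exp(-2*x)

Solve f'(x) = 0:
  f'(x) = (4*x^2 - 4*x - 4)·exp(-2*x) and exp(-2*x) > 0 for every x, so f'(x) = 0 ⇔ 4*x^2 - 4*x - 4 = 0.
  Factor: 4*x^2 - 4*x - 4 = 4*(x^2 - x - 1); x^2 - x - 1 = 0 has no rational roots; quadratic formula: x = (1 ± √5)/2.
  ⇒ x = 1/2 - sqrt(5)/2 ≈ -0.6180, 1/2 + sqrt(5)/2 ≈ 1.6180

f''(x) = 4*(-2*x^2 + 4*x + 1)*exp(-2*x)
Second-derivative test at each critical point:
  f''(-0.6180) = -30.7867 < 0 → local maximum
  f''(1.6180) = 0.3517 > 0 → local minimum

Critical points: x = 1/2 - sqrt(5)/2 ≈ -0.6180 (local maximum); x = 1/2 + sqrt(5)/2 ≈ 1.6180 (local minimum)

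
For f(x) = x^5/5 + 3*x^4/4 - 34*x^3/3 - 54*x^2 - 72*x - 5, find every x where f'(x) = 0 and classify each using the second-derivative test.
f'(x) = x^4 + 3*x^3 - 34*x^2 - 108*x - 72

Solve f'(x) = 0:
  Factor: x^4 + 3*x^3 - 34*x^2 - 108*x - 72 = (x - 6)*(x + 1)*(x + 2)*(x + 6) = 0.
  ⇒ x = -6, -2, -1, 6

f''(x) = 4*x^3 + 9*x^2 - 68*x - 108
Second-derivative test at each critical point:
  f''(-6) = -240 < 0 → local maximum
  f''(-2) = 32 > 0 → local minimum
  f''(-1) = -35 < 0 → local maximum
  f''(6) = 672 > 0 → local minimum

Critical points: x = -6 (local maximum); x = -2 (local minimum); x = -1 (local maximum); x = 6 (local minimum)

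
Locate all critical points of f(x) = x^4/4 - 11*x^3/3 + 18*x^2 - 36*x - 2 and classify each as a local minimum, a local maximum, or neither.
f'(x) = x^3 - 11*x^2 + 36*x - 36

Solve f'(x) = 0:
  Factor: x^3 - 11*x^2 + 36*x - 36 = (x - 6)*(x - 3)*(x - 2) = 0.
  ⇒ x = 2, 3, 6

f''(x) = 3*x^2 - 22*x + 36
Second-derivative test at each critical point:
  f''(2) = 4 > 0 → local minimum
  f''(3) = -3 < 0 → local maximum
  f''(6) = 12 > 0 → local minimum

Critical points: x = 2 (local minimum); x = 3 (local maximum); x = 6 (local minimum)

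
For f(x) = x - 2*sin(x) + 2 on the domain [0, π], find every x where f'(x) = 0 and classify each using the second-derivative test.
f'(x) = 1 - 2*cos(x)

Solve f'(x) = 0 on [0, π]:
  f'(x) = 0 ⇔ cos(x) = 1/2, i.e. x = ±arccos(1/2) + 2nπ; keep the solutions lying in [0, π].
  ⇒ x = pi/3 ≈ 1.0472

f''(x) = 2*sin(x)
Second-derivative test at each critical point:
  f''(1.0472) = 1.7321 > 0 → local minimum

Critical points: x = pi/3 ≈ 1.0472 (local minimum)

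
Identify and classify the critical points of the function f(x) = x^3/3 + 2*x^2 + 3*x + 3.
f'(x) = x^2 + 4*x + 3

Solve f'(x) = 0:
  Factor: x^2 + 4*x + 3 = (x + 1)*(x + 3) = 0.
  ⇒ x = -3, -1

f''(x) = 2*x + 4
Second-derivative test at each critical point:
  f''(-3) = -2 < 0 → local maximum
  f''(-1) = 2 > 0 → local minimum

Critical points: x = -3 (local maximum); x = -1 (local minimum)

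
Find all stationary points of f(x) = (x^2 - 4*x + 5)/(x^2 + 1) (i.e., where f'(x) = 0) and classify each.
f'(x) = 4*(x^2 - 2*x - 1)/(x^4 + 2*x^2 + 1)

Solve f'(x) = 0:
  f'(x) = 4*(x^2 - 2*x - 1)/(x^2 + 1)^2; the denominator is positive wherever f is defined, so f'(x) = 0 ⇔ 4*x^2 - 8*x - 4 = 0.
  Factor: 4*x^2 - 8*x - 4 = 4*(x^2 - 2*x - 1); x^2 - 2*x - 1 = 0 has no rational roots; quadratic formula: x = (2 ± √8)/2.
  ⇒ x = 1 - sqrt(2) ≈ -0.4142, 1 + sqrt(2) ≈ 2.4142

f''(x) = 8*(-x^3 + 3*x^2 + 3*x - 1)/(x^6 + 3*x^4 + 3*x^2 + 1)
Second-derivative test at each critical point:
  f''(-0.4142) = -8.2426 < 0 → local maximum
  f''(2.4142) = 0.2426 > 0 → local minimum

Critical points: x = 1 - sqrt(2) ≈ -0.4142 (local maximum); x = 1 + sqrt(2) ≈ 2.4142 (local minimum)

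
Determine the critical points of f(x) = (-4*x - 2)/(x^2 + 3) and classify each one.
f'(x) = 4*(x^2 + x - 3)/(x^4 + 6*x^2 + 9)

Solve f'(x) = 0:
  f'(x) = 4*(x^2 + x - 3)/(x^2 + 3)^2; the denominator is positive wherever f is defined, so f'(x) = 0 ⇔ 4*x^2 + 4*x - 12 = 0.
  Factor: 4*x^2 + 4*x - 12 = 4*(x^2 + x - 3); x^2 + x - 3 = 0 has no rational roots; quadratic formula: x = (-1 ± √13)/2.
  ⇒ x = -sqrt(13)/2 - 1/2 ≈ -2.3028, -1/2 + sqrt(13)/2 ≈ 1.3028

f''(x) = 4*(-4*x^2*(2*x + 1) + (6*x + 1)*(x^2 + 3))/(x^2 + 3)^3
Second-derivative test at each critical point:
  f''(-2.3028) = -0.2092 < 0 → local maximum
  f''(1.3028) = 0.6537 > 0 → local minimum

Critical points: x = -sqrt(13)/2 - 1/2 ≈ -2.3028 (local maximum); x = -1/2 + sqrt(13)/2 ≈ 1.3028 (local minimum)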